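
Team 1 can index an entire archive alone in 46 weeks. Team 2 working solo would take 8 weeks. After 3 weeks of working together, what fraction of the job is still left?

103/184

Combined rate: 1/46 + 1/8 = (4 + 23)/184 = 27/184 per week.
In 3 weeks they complete 3·27/184 = 81/184 of the job.
So 103/184 remains.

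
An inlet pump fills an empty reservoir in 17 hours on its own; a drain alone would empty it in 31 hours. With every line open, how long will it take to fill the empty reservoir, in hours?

Net rate = 1/17 − 1/31 = (31 − 17)/527 = 14/527 per hour.
Filling time = 1 ÷ (14/527) = 527/14 hours.

527/14 hours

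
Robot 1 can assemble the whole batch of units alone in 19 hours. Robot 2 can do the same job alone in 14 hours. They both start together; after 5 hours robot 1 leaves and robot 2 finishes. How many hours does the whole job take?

In the first 5 hours the combined rate is 33/266, so 165/266 of the job is done, leaving 101/266.
After robot 1 leaves the rate is 1/14 per hour; the remaining 101/266 takes 101/19 hours.
Total = 5 + 101/19 = 196/19 hours.

196/19 hours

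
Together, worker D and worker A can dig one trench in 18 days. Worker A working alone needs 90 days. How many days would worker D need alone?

45/2 days

Combined rate is 1/18 per day.
Known contribution: 1/90 per day.
So worker D's rate is 1/18 − 1/90 = 2/45, meaning 45/2 days alone.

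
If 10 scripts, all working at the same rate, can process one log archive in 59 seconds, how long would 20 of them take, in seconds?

Total work is 10·59 = 590 script-seconds.
With 20 scripts: 590/20 = 59/2 seconds.

59/2 seconds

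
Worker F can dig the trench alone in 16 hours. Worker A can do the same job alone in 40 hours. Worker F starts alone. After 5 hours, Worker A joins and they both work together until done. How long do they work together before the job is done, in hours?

55/7 hours

In the first 5 hours Worker F alone does 5/16 of the job, leaving 11/16.
Once everyone is working, combined rate: 1/16 + 1/40 = (5 + 2)/80 = 7/80 per hour.
Remaining 11/16 at 7/80 per hour takes 55/7 hours.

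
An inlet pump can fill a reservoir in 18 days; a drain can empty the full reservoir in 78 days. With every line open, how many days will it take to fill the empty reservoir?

Net rate = 1/18 − 1/78 = (13 − 3)/234 = 10/234 = 5/117 per day.
Filling time = 1 ÷ (5/117) = 117/5 days.

117/5 days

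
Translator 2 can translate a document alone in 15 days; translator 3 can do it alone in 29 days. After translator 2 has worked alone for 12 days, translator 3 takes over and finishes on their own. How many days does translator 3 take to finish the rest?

29/5 days

In 12 days translator 2 does 12/15 = 4/5 of the job, leaving 1/5.
Translator 3 works at 1/29 per day, so finishing takes 1/5 ÷ 1/29 = 29/5 days.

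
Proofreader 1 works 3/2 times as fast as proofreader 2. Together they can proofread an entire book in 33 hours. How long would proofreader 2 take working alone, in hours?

Let proofreader 2's rate be r; then proofreader 1's rate is (3/2)r, so together (3/2 + 1)r = (5/2)r = 1/33.
Thus r = 2/165 per hour.
Proofreader 2 alone: 165/2 hours; proofreader 1 alone: 55 hours.

165/2 hours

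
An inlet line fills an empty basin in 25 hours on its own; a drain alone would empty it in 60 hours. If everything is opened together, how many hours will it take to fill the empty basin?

Net rate = 1/25 − 1/60 = (12 − 5)/300 = 7/300 per hour.
Filling time = 1 ÷ (7/300) = 300/7 hours.

300/7 hours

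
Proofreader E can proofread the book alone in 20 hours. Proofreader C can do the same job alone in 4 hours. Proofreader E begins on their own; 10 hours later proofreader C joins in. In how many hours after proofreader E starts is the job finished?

In the first 10 hours proofreader E alone does 10/20 = 1/2 of the job, leaving 1/2.
Once everyone is working, combined rate: 1/20 + 1/4 = (1 + 5)/20 = 6/20 = 3/10 per hour.
Remaining 1/2 at 3/10 per hour takes 5/3 hours.
Total from the start = 10 + 5/3 = 35/3 hours.

35/3 hours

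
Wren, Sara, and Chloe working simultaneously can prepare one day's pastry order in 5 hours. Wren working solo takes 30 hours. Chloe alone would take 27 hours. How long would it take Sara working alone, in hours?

54/7 hours

Combined rate is 1/5 per hour.
Known contribution: 1/30 + 1/27 = (9 + 10)/270 = 19/270 per hour.
So Sara's rate is 1/5 − 19/270 = 7/54, meaning 54/7 hours alone.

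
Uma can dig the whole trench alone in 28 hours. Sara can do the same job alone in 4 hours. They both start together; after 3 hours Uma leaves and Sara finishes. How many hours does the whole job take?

In the first 3 hours the combined rate is 2/7, so 6/7 of the job is done, leaving 1/7.
After Uma leaves the rate is 1/4 per hour; the remaining 1/7 takes 4/7 hours.
Total = 3 + 4/7 = 25/7 hours.

25/7 hours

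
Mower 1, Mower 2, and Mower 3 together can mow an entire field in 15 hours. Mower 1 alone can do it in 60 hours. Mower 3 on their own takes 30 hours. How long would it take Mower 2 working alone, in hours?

60 hours

Combined rate is 1/15 per hour.
Known contribution: 1/60 + 1/30 = (1 + 2)/60 = 3/60 = 1/20 per hour.
So Mower 2's rate is 1/15 − 1/20 = 1/60, meaning 60 hours alone.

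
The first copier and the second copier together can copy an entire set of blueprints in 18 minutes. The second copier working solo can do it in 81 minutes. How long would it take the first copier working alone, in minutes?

162/7 minutes

Combined rate is 1/18 per minute.
Known contribution: 1/81 per minute.
So the first copier's rate is 1/18 − 1/81 = 7/162, meaning 162/7 minutes alone.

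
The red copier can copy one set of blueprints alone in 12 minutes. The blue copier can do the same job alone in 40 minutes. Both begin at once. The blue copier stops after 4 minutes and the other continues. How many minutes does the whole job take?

In the first 4 minutes the combined rate is 13/120, so 13/30 of the job is done, leaving 17/30.
After the blue copier leaves the rate is 1/12 per minute; the remaining 17/30 takes 34/5 minutes.
Total = 4 + 34/5 = 54/5 minutes.

54/5 minutes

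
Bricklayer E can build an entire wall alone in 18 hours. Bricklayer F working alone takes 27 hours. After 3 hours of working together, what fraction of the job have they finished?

Combined rate: 1/18 + 1/27 = (3 + 2)/54 = 5/54 per hour.
In 3 hours they complete 3·5/54 = 5/18 of the job.

5/18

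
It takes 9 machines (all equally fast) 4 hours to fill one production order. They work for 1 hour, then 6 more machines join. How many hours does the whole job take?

14/5 hours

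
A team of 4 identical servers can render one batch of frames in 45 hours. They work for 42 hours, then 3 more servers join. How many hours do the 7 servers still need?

12/7 hours

One server does 1/180 of the job per hour.
After 42 hours with 4 servers, 14/15 is done (1/15 left).
With 7 servers the rate is 7/180, so the rest takes 1/15 ÷ 7/180 = 12/7 hours.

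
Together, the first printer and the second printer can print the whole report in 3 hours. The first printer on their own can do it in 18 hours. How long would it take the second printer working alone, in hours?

18/5 hours

Combined rate is 1/3 per hour.
Known contribution: 1/18 per hour.
So the second printer's rate is 1/3 − 1/18 = 5/18, meaning 18/5 hours alone.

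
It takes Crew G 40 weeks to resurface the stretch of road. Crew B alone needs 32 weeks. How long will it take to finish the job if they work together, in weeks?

With two workers the combined time is the product over the sum: 40·32/(40+32) = 1280/72 = 160/9 weeks.

160/9 weeks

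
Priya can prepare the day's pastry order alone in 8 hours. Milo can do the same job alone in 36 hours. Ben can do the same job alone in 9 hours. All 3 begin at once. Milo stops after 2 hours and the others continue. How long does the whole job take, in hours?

4 hours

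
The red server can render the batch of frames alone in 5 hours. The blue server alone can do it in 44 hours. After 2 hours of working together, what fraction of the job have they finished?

49/110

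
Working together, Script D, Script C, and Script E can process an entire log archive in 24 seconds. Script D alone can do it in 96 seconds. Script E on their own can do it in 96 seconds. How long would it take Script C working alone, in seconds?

Combined rate is 1/24 per second.
Known contribution: 1/96 + 1/96 = (1 + 1)/96 = 2/96 = 1/48 per second.
So Script C's rate is 1/24 − 1/48 = 1/48, meaning 48 seconds alone.

48 seconds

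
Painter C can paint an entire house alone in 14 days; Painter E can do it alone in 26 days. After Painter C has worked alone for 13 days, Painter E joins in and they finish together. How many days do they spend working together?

13/20 days

In 13 days Painter C does 13/14 of the job, leaving 1/14.
Painter C and Painter E together work at 10/91 per day, so finishing takes 1/14 ÷ 10/91 = 13/20 days.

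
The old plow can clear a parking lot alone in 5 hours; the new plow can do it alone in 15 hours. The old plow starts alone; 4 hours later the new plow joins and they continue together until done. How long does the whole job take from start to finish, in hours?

In 4 hours the old plow does 4/5 of the job, leaving 1/5.
The old plow and the new plow together work at 4/15 per hour, so finishing takes 1/5 ÷ 4/15 = 3/4 hours.
Total time = 4 + 3/4 = 19/4 hours.

19/4 hours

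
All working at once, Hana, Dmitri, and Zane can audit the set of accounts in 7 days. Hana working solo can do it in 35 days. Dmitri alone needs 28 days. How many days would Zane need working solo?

140/11 days

Combined rate is 1/7 per day.
Known contribution: 1/35 + 1/28 = (4 + 5)/140 = 9/140 per day.
So Zane's rate is 1/7 − 9/140 = 11/140, meaning 140/11 days alone.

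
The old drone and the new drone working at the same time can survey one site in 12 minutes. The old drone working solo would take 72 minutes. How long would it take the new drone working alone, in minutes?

72/5 minutes

Combined rate is 1/12 per minute.
Known contribution: 1/72 per minute.
So the new drone's rate is 1/12 − 1/72 = 5/72, meaning 72/5 minutes alone.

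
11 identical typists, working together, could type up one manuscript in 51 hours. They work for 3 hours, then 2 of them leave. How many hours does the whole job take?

185/3 hours

One typist does 1/561 of the job per hour.
After 3 hours with 11 typists, 1/17 is done (16/17 left).
With 9 typists the rate is 9/561 = 3/187, so the rest takes 16/17 ÷ 3/187 = 176/3 hours.
Total = 3 + 176/3 = 185/3 hours.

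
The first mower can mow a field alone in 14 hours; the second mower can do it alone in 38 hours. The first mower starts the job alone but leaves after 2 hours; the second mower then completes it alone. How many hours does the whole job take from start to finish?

In 2 hours the first mower does 2/14 = 1/7 of the job, leaving 6/7.
The second mower works at 1/38 per hour, so finishing takes 6/7 ÷ 1/38 = 228/7 hours.
Total time = 2 + 228/7 = 242/7 hours.

242/7 hours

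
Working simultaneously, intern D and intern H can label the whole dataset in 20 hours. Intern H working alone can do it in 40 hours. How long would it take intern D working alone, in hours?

40 hours

Combined rate is 1/20 per hour.
Known contribution: 1/40 per hour.
So intern D's rate is 1/20 − 1/40 = 1/40, meaning 40 hours alone.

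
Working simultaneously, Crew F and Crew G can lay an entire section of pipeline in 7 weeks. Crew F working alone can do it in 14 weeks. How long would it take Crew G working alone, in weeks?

14 weeks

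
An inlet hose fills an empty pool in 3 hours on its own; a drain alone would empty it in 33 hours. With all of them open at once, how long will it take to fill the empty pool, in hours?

33/10 hours

Net rate = 1/3 − 1/33 = (11 − 1)/33 = 10/33 per hour.
Filling time = 1 ÷ (10/33) = 33/10 hours.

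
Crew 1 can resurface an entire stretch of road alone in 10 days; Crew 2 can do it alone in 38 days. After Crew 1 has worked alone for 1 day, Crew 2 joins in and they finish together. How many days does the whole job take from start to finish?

In 1 day Crew 1 does 1/10 of the job, leaving 9/10.
Crew 1 and Crew 2 together work at 12/95 per day, so finishing takes 9/10 ÷ 12/95 = 57/8 days.
Total time = 1 + 57/8 = 65/8 days.

65/8 days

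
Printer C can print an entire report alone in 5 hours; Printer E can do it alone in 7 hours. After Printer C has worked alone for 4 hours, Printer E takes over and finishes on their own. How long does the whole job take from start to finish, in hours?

In 4 hours Printer C does 4/5 of the job, leaving 1/5.
Printer E works at 1/7 per hour, so finishing takes 1/5 ÷ 1/7 = 7/5 hours.
Total time = 4 + 7/5 = 27/5 hours.

27/5 hours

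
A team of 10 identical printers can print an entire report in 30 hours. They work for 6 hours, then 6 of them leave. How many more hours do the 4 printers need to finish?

One printer does 1/300 of the job per hour.
After 6 hours with 10 printers, 1/5 is done (4/5 left).
With 4 printers the rate is 4/300 = 1/75, so the rest takes 4/5 ÷ 1/75 = 60 hours.

60 hours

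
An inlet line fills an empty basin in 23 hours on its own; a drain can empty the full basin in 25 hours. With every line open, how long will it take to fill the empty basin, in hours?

575/2 hours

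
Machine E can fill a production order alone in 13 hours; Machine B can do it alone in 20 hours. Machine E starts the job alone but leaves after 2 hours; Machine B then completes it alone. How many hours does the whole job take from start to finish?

246/13 hours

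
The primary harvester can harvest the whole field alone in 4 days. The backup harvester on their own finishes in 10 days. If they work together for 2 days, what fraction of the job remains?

Combined rate: 1/4 + 1/10 = (5 + 2)/20 = 7/20 per day.
In 2 days they complete 2·7/20 = 7/10 of the job.
So 3/10 remains.

3/10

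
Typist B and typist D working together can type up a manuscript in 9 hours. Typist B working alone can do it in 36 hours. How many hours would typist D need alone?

Combined rate is 1/9 per hour.
Known contribution: 1/36 per hour.
So typist D's rate is 1/9 − 1/36 = 1/12, meaning 12 hours alone.

12 hours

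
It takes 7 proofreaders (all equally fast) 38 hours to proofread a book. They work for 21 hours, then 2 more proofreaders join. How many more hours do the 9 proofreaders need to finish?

119/9 hours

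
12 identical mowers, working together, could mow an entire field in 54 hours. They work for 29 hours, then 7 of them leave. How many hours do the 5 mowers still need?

One mower does 1/648 of the job per hour.
After 29 hours with 12 mowers, 29/54 is done (25/54 left).
With 5 mowers the rate is 5/648, so the rest takes 25/54 ÷ 5/648 = 60 hours.

60 hours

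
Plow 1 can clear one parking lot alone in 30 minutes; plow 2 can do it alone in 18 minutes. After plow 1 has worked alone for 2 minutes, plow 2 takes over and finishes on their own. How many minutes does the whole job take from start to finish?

94/5 minutes

In 2 minutes plow 1 does 2/30 = 1/15 of the job, leaving 14/15.
Plow 2 works at 1/18 per minute, so finishing takes 14/15 ÷ 1/18 = 84/5 minutes.
Total time = 2 + 84/5 = 94/5 minutes.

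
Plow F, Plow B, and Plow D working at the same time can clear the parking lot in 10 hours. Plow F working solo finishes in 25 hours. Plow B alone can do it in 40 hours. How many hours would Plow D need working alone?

Combined rate is 1/10 per hour.
Known contribution: 1/25 + 1/40 = (8 + 5)/200 = 13/200 per hour.
So Plow D's rate is 1/10 − 13/200 = 7/200, meaning 200/7 hours alone.

200/7 hours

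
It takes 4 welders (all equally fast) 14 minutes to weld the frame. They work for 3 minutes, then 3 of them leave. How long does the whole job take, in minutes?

One welder does 1/56 of the job per minute.
After 3 minutes with 4 welders, 3/14 is done (11/14 left).
With 1 welder the rate is 1/56, so the rest takes 11/14 ÷ 1/56 = 44 minutes.
Total = 3 + 44 = 47 minutes.

47 minutes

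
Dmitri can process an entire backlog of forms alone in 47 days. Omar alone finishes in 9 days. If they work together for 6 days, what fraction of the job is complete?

112/141

Combined rate: 1/47 + 1/9 = (9 + 47)/423 = 56/423 per day.
In 6 days they complete 6·56/423 = 112/141 of the job.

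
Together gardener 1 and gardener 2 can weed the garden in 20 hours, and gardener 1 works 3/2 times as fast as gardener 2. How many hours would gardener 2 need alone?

Let gardener 2's rate be r; then gardener 1's rate is (3/2)r, so together (3/2 + 1)r = (5/2)r = 1/20.
Thus r = 1/50 per hour.
Gardener 2 alone: 50 hours; gardener 1 alone: 100/3 hours.

50 hours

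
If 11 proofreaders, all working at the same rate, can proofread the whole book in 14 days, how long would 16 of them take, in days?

77/8 days

Total work is 11·14 = 154 proofreader-days.
With 16 proofreaders: 154/16 = 77/8 days.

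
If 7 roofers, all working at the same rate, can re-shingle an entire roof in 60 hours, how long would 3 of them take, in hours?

Total work is 7·60 = 420 roofer-hours.
With 3 roofers: 420/3 = 140 hours.

140 hours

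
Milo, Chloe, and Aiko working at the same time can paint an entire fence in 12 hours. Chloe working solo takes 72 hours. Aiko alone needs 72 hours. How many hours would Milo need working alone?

Combined rate is 1/12 per hour.
Known contribution: 1/72 + 1/72 = (1 + 1)/72 = 2/72 = 1/36 per hour.
So Milo's rate is 1/12 − 1/36 = 1/18, meaning 18 hours alone.

18 hours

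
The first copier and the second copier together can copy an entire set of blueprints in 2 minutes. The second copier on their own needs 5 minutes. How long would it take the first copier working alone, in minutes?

10/3 minutes

Combined rate is 1/2 per minute.
Known contribution: 1/5 per minute.
So the first copier's rate is 1/2 − 1/5 = 3/10, meaning 10/3 minutes alone.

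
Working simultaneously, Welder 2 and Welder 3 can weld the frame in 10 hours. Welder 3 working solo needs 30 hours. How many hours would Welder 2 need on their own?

Combined rate is 1/10 per hour.
Known contribution: 1/30 per hour.
So Welder 2's rate is 1/10 − 1/30 = 1/15, meaning 15 hours alone.

15 hours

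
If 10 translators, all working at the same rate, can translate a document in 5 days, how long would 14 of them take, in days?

Total work is 10·5 = 50 translator-days.
With 14 translators: 50/14 = 25/7 days.

25/7 days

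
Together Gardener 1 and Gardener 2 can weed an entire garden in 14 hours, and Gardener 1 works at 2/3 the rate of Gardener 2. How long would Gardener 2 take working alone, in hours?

70/3 hours

Let Gardener 2's rate be r; then Gardener 1's rate is (2/3)r, so together (2/3 + 1)r = (5/3)r = 1/14.
Thus r = 3/70 per hour.
Gardener 2 alone: 70/3 hours; Gardener 1 alone: 35 hours.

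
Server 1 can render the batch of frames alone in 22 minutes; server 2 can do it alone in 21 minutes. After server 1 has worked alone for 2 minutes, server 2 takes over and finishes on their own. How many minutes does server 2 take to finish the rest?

In 2 minutes server 1 does 2/22 = 1/11 of the job, leaving 10/11.
Server 2 works at 1/21 per minute, so finishing takes 10/11 ÷ 1/21 = 210/11 minutes.

210/11 minutes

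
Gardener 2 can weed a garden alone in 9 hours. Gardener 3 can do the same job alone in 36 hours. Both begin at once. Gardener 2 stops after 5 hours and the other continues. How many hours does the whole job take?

In the first 5 hours the combined rate is 5/36, so 25/36 of the job is done, leaving 11/36.
After Gardener 2 leaves the rate is 1/36 per hour; the remaining 11/36 takes 11 hours.
Total = 5 + 11 = 16 hours.

16 hours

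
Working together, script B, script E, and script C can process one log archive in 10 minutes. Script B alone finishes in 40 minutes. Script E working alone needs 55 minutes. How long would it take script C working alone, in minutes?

88/5 minutes

Combined rate is 1/10 per minute.
Known contribution: 1/40 + 1/55 = (11 + 8)/440 = 19/440 per minute.
So script C's rate is 1/10 − 19/440 = 5/88, meaning 88/5 minutes alone.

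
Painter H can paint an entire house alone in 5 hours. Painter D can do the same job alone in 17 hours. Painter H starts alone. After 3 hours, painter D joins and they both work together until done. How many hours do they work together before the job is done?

17/11 hours

In the first 3 hours painter H alone does 3/5 of the job, leaving 2/5.
Once everyone is working, combined rate: 1/5 + 1/17 = (17 + 5)/85 = 22/85 per hour.
Remaining 2/5 at 22/85 per hour takes 17/11 hours.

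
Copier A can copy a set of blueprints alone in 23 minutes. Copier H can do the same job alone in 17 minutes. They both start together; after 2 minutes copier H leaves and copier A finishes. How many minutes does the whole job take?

345/17 minutes

In the first 2 minutes the combined rate is 40/391, so 80/391 of the job is done, leaving 311/391.
After copier H leaves the rate is 1/23 per minute; the remaining 311/391 takes 311/17 minutes.
Total = 2 + 311/17 = 345/17 minutes.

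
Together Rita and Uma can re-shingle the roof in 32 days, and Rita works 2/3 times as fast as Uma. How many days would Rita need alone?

80 days

Let Uma's rate be r; then Rita's rate is (2/3)r, so together (2/3 + 1)r = (5/3)r = 1/32.
Thus r = 3/160 per day.
Uma alone: 160/3 days; Rita alone: 80 days.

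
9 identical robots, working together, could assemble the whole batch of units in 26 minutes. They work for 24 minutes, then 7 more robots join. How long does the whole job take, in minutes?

One robot does 1/234 of the job per minute.
After 24 minutes with 9 robots, 12/13 is done (1/13 left).
With 16 robots the rate is 16/234 = 8/117, so the rest takes 1/13 ÷ 8/117 = 9/8 minutes.
Total = 24 + 9/8 = 201/8 minutes.

201/8 minutes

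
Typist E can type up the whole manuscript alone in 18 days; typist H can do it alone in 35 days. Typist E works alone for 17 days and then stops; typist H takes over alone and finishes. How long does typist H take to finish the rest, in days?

35/18 days

In 17 days typist E does 17/18 of the job, leaving 1/18.
Typist H works at 1/35 per day, so finishing takes 1/18 ÷ 1/35 = 35/18 days.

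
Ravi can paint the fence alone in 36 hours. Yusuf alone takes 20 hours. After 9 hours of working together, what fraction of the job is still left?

3/10

Combined rate: 1/36 + 1/20 = (5 + 9)/180 = 14/180 = 7/90 per hour.
In 9 hours they complete 9·7/90 = 7/10 of the job.
So 3/10 remains.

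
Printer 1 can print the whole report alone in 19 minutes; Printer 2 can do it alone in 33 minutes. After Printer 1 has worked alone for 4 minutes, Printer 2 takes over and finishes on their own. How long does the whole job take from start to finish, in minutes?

571/19 minutes

In 4 minutes Printer 1 does 4/19 of the job, leaving 15/19.
Printer 2 works at 1/33 per minute, so finishing takes 15/19 ÷ 1/33 = 495/19 minutes.
Total time = 4 + 495/19 = 571/19 minutes.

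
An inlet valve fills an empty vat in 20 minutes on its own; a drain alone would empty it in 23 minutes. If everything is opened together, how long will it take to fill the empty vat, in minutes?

Net rate = 1/20 − 1/23 = (23 − 20)/460 = 3/460 per minute.
Filling time = 1 ÷ (3/460) = 460/3 minutes.

460/3 minutes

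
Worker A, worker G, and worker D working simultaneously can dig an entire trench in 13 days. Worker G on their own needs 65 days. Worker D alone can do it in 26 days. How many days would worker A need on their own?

Combined rate is 1/13 per day.
Known contribution: 1/65 + 1/26 = (2 + 5)/130 = 7/130 per day.
So worker A's rate is 1/13 − 7/130 = 3/130, meaning 130/3 days alone.

130/3 days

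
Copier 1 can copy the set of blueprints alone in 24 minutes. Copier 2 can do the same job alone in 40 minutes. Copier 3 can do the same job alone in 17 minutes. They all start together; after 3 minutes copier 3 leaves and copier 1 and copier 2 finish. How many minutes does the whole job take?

210/17 minutes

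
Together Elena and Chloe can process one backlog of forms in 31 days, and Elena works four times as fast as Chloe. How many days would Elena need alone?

155/4 days

Let Chloe's rate be r; then Elena's rate is 4r, so together (4 + 1)r = 5r = 1/31.
Thus r = 1/155 per day.
Chloe alone: 155 days; Elena alone: 155/4 days.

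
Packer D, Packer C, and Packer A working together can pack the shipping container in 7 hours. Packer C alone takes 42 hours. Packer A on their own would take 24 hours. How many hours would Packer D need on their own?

168/13 hours

Combined rate is 1/7 per hour.
Known contribution: 1/42 + 1/24 = (4 + 7)/168 = 11/168 per hour.
So Packer D's rate is 1/7 − 11/168 = 13/168, meaning 168/13 hours alone.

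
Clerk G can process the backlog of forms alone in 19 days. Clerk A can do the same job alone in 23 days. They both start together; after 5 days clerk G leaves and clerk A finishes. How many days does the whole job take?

322/19 days

In the first 5 days the combined rate is 42/437, so 210/437 of the job is done, leaving 227/437.
After clerk G leaves the rate is 1/23 per day; the remaining 227/437 takes 227/19 days.
Total = 5 + 227/19 = 322/19 days.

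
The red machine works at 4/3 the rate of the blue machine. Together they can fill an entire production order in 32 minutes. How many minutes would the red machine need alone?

56 minutes

Let the blue machine's rate be r; then the red machine's rate is (4/3)r, so together (4/3 + 1)r = (7/3)r = 1/32.
Thus r = 3/224 per minute.
The blue machine alone: 224/3 minutes; the red machine alone: 56 minutes.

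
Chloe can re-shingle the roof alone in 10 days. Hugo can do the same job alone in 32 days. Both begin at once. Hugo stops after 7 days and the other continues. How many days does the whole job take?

In the first 7 days the combined rate is 21/160, so 147/160 of the job is done, leaving 13/160.
After Hugo leaves the rate is 1/10 per day; the remaining 13/160 takes 13/16 days.
Total = 7 + 13/16 = 125/16 days.

125/16 days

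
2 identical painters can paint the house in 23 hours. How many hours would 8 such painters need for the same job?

23/4 hours

Total work is 2·23 = 46 painter-hours.
With 8 painters: 46/8 = 23/4 hours.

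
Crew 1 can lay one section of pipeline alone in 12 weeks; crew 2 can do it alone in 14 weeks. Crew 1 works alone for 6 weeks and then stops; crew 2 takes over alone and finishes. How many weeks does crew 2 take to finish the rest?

7 weeks

In 6 weeks crew 1 does 6/12 = 1/2 of the job, leaving 1/2.
Crew 2 works at 1/14 per week, so finishing takes 1/2 ÷ 1/14 = 7 weeks.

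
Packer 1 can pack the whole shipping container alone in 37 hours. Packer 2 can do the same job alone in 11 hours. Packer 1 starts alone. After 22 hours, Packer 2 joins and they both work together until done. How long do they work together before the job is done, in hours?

55/16 hours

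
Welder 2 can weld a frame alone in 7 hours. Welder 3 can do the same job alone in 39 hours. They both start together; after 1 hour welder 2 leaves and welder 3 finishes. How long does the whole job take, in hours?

234/7 hours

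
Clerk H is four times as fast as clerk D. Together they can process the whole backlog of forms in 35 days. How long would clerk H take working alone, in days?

175/4 days

Let clerk D's rate be r; then clerk H's rate is 4r, so together (4 + 1)r = 5r = 1/35.
Thus r = 1/175 per day.
Clerk D alone: 175 days; clerk H alone: 175/4 days.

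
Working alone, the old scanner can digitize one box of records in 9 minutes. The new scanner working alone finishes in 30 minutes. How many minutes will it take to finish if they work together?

With two workers the combined time is the product over the sum: 9·30/(9+30) = 270/39 = 90/13 minutes.

90/13 minutes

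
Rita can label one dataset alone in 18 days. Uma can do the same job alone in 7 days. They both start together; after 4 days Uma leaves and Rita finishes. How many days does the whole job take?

In the first 4 days the combined rate is 25/126, so 50/63 of the job is done, leaving 13/63.
After Uma leaves the rate is 1/18 per day; the remaining 13/63 takes 26/7 days.
Total = 4 + 26/7 = 54/7 days.

54/7 days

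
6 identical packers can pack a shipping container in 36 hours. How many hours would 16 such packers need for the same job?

Total work is 6·36 = 216 packer-hours.
With 16 packers: 216/16 = 27/2 hours.

27/2 hours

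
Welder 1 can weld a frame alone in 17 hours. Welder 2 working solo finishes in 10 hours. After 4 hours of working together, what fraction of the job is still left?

Combined rate: 1/17 + 1/10 = (10 + 17)/170 = 27/170 per hour.
In 4 hours they complete 4·27/170 = 54/85 of the job.
So 31/85 remains.

31/85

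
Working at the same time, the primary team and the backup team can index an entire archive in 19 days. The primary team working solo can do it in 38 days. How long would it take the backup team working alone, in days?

Combined rate is 1/19 per day.
Known contribution: 1/38 per day.
So the backup team's rate is 1/19 − 1/38 = 1/38, meaning 38 days alone.

38 days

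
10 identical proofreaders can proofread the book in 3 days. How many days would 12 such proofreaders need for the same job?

Total work is 10·3 = 30 proofreader-days.
With 12 proofreaders: 30/12 = 5/2 days.

5/2 days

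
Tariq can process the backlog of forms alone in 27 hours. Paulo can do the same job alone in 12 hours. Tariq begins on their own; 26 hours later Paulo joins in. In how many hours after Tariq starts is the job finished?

In the first 26 hours Tariq alone does 26/27 of the job, leaving 1/27.
Once everyone is working, combined rate: 1/27 + 1/12 = (4 + 9)/108 = 13/108 per hour.
Remaining 1/27 at 13/108 per hour takes 4/13 hours.
Total from the start = 26 + 4/13 = 342/13 hours.

342/13 hours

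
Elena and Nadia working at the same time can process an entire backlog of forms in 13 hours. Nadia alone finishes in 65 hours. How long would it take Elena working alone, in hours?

Combined rate is 1/13 per hour.
Known contribution: 1/65 per hour.
So Elena's rate is 1/13 − 1/65 = 4/65, meaning 65/4 hours alone.

65/4 hours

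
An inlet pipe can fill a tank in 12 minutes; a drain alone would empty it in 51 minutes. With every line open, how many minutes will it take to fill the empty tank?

204/13 minutes

Net rate = 1/12 − 1/51 = (17 − 4)/204 = 13/204 per minute.
Filling time = 1 ÷ (13/204) = 204/13 minutes.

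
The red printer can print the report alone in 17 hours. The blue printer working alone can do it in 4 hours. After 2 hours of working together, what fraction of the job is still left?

Combined rate: 1/17 + 1/4 = (4 + 17)/68 = 21/68 per hour.
In 2 hours they complete 2·21/68 = 21/34 of the job.
So 13/34 remains.

13/34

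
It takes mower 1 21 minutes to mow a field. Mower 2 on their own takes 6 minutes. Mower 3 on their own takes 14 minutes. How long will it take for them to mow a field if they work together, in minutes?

7/2 minutes

Combined rate: 1/21 + 1/6 + 1/14 = (2 + 7 + 3)/42 = 12/42 = 2/7 per minute.
Time = 1 ÷ (2/7) = 7/2 minutes.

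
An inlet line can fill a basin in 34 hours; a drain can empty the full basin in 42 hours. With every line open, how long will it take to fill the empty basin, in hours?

357/2 hours

Net rate = 1/34 − 1/42 = (21 − 17)/714 = 4/714 = 2/357 per hour.
Filling time = 1 ÷ (2/357) = 357/2 hours.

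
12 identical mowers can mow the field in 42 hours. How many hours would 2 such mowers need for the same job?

Total work is 12·42 = 504 mower-hours.
With 2 mowers: 504/2 = 252 hours.

252 hours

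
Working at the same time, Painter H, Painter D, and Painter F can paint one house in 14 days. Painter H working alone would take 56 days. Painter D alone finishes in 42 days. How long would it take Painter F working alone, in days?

Combined rate is 1/14 per day.
Known contribution: 1/56 + 1/42 = (3 + 4)/168 = 7/168 = 1/24 per day.
So Painter F's rate is 1/14 − 1/24 = 5/168, meaning 168/5 days alone.

168/5 days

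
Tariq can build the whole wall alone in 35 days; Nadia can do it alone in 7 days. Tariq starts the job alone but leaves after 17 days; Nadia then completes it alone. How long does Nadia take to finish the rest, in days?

18/5 days

In 17 days Tariq does 17/35 of the job, leaving 18/35.
Nadia works at 1/7 per day, so finishing takes 18/35 ÷ 1/7 = 18/5 days.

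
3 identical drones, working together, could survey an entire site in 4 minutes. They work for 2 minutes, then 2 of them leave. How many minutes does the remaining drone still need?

6 minutes

One drone does 1/12 of the job per minute.
After 2 minutes with 3 drones, 1/2 is done (1/2 left).
With 1 drone the rate is 1/12, so the rest takes 1/2 ÷ 1/12 = 6 minutes.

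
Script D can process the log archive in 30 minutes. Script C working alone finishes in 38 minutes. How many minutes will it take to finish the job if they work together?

Combined rate: 1/30 + 1/38 = (19 + 15)/570 = 34/570 = 17/285 per minute.
Time = 1 ÷ (17/285) = 285/17 minutes.

285/17 minutes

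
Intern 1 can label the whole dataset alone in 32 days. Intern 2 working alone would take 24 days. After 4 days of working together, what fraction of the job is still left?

17/24

Combined rate: 1/32 + 1/24 = (3 + 4)/96 = 7/96 per day.
In 4 days they complete 4·7/96 = 7/24 of the job.
So 17/24 remains.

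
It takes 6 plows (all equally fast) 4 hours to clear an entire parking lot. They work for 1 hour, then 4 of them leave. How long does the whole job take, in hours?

10 hours

One plow does 1/24 of the job per hour.
After 1 hour with 6 plows, 1/4 is done (3/4 left).
With 2 plows the rate is 2/24 = 1/12, so the rest takes 3/4 ÷ 1/12 = 9 hours.
Total = 1 + 9 = 10 hours.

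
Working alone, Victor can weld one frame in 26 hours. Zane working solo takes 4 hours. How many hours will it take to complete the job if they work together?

Combined rate: 1/26 + 1/4 = (2 + 13)/52 = 15/52 per hour.
Time = 1 ÷ (15/52) = 52/15 hours.

52/15 hours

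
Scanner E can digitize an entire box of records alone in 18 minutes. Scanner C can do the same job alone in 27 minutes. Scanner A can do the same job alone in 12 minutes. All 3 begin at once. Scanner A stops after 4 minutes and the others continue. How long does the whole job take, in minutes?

In the first 4 minutes the combined rate is 19/108, so 19/27 of the job is done, leaving 8/27.
After scanner A leaves the rate is 5/54 per minute; the remaining 8/27 takes 16/5 minutes.
Total = 4 + 16/5 = 36/5 minutes.

36/5 minutes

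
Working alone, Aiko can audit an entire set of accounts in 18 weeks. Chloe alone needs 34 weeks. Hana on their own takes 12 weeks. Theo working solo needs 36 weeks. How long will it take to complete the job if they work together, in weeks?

51/10 weeks

Combined rate: 1/18 + 1/34 + 1/12 + 1/36 = (34 + 18 + 51 + 17)/612 = 120/612 = 10/51 per week.
Time = 1 ÷ (10/51) = 51/10 weeks.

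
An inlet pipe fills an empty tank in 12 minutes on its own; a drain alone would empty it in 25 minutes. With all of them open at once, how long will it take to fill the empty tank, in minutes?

300/13 minutes

Net rate = 1/12 − 1/25 = (25 − 12)/300 = 13/300 per minute.
Filling time = 1 ÷ (13/300) = 300/13 minutes.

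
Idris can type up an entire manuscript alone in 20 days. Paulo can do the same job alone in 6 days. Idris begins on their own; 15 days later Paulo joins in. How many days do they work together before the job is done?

15/13 days

In the first 15 days Idris alone does 15/20 = 3/4 of the job, leaving 1/4.
Once everyone is working, combined rate: 1/20 + 1/6 = (3 + 10)/60 = 13/60 per day.
Remaining 1/4 at 13/60 per day takes 15/13 days.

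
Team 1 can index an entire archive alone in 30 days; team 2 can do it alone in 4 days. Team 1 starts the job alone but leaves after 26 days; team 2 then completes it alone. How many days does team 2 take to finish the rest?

8/15 days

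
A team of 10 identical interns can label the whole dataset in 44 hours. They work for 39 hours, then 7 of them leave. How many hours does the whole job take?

167/3 hours

One intern does 1/440 of the job per hour.
After 39 hours with 10 interns, 39/44 is done (5/44 left).
With 3 interns the rate is 3/440, so the rest takes 5/44 ÷ 3/440 = 50/3 hours.
Total = 39 + 50/3 = 167/3 hours.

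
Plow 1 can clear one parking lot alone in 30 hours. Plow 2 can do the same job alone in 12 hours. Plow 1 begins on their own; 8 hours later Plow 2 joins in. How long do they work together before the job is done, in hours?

In the first 8 hours Plow 1 alone does 8/30 = 4/15 of the job, leaving 11/15.
Once everyone is working, combined rate: 1/30 + 1/12 = (2 + 5)/60 = 7/60 per hour.
Remaining 11/15 at 7/60 per hour takes 44/7 hours.

44/7 hours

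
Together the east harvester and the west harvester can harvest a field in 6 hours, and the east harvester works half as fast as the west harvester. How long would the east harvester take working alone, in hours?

Let the west harvester's rate be r; then the east harvester's rate is (1/2)r, so together (1/2 + 1)r = (3/2)r = 1/6.
Thus r = 1/9 per hour.
The west harvester alone: 9 hours; the east harvester alone: 18 hours.

18 hours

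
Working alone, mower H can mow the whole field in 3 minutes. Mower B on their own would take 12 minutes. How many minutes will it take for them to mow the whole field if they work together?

With two workers the combined time is the product over the sum: 3·12/(3+12) = 36/15 = 12/5 minutes.

12/5 minutes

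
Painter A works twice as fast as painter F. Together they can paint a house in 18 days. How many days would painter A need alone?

27 days

Let painter F's rate be r; then painter A's rate is 2r, so together (2 + 1)r = 3r = 1/18.
Thus r = 1/54 per day.
Painter F alone: 54 days; painter A alone: 27 days.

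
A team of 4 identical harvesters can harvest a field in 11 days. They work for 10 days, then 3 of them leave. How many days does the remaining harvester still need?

4 days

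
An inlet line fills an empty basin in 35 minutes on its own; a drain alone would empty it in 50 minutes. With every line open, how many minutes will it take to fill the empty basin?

Net rate = 1/35 − 1/50 = (10 − 7)/350 = 3/350 per minute.
Filling time = 1 ÷ (3/350) = 350/3 minutes.

350/3 minutes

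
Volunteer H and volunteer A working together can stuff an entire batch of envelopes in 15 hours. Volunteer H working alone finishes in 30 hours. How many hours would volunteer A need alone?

Combined rate is 1/15 per hour.
Known contribution: 1/30 per hour.
So volunteer A's rate is 1/15 − 1/30 = 1/30, meaning 30 hours alone.

30 hours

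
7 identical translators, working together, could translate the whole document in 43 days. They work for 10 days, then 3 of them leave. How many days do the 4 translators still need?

One translator does 1/301 of the job per day.
After 10 days with 7 translators, 10/43 is done (33/43 left).
With 4 translators the rate is 4/301, so the rest takes 33/43 ÷ 4/301 = 231/4 days.

231/4 days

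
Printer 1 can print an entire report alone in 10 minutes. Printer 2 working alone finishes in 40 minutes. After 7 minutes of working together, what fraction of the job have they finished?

7/8

Combined rate: 1/10 + 1/40 = (4 + 1)/40 = 5/40 = 1/8 per minute.
In 7 minutes they complete 7·1/8 = 7/8 of the job.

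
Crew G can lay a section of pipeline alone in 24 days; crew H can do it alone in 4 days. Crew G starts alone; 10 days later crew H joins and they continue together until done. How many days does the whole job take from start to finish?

12 days

In 10 days crew G does 10/24 = 5/12 of the job, leaving 7/12.
Crew G and crew H together work at 7/24 per day, so finishing takes 7/12 ÷ 7/24 = 2 days.
Total time = 10 + 2 = 12 days.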